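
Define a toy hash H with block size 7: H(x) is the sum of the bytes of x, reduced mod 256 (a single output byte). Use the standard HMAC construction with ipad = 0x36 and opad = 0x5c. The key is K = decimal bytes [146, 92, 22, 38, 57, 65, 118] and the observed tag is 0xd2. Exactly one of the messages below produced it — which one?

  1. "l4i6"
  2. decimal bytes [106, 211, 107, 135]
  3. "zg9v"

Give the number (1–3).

3

Key decimal bytes [146, 92, 22, 38, 57, 65, 118] = 92 5c 16 26 39 41 76 is exactly B = 7 bytes: K' = 92 5c 16 26 39 41 76.
K' ⊕ ipad = a4 6a 20 10 0f 77 40; K' ⊕ opad = ce 00 4a 7a 65 1d 2a.
m1: inner = H(a4 6a 20 10 0f 77 40 6c 34 69 36) = 43; tag = H(ce 00 4a 7a 65 1d 2a 43) = 81
m2: inner = H(a4 6a 20 10 0f 77 40 6a d3 6b 87) = 33; tag = H(ce 00 4a 7a 65 1d 2a 33) = 71
m3: inner = H(a4 6a 20 10 0f 77 40 7a 67 39 76) = 94; tag = H(ce 00 4a 7a 65 1d 2a 94) = d2 ← matches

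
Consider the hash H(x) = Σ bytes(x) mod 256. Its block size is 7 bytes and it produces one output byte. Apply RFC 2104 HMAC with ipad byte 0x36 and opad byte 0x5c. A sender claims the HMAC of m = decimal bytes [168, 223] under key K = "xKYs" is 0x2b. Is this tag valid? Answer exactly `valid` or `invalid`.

valid

Key "xKYs" = 78 4b 59 73 is 4 bytes ≤ B = 7; zero-pad to 7 bytes: K' = 78 4b 59 73 00 00 00.
K' ⊕ ipad = 4e 7d 6f 45 36 36 36; K' ⊕ opad = 24 17 05 2f 5c 5c 5c.
Inner hash: sum = 78+125+111+69+54+54+54+168+223 = 936; mod 256 = 168 → a8.
Outer hash (recomputed tag): sum = 36+23+5+47+92+92+92+168 = 555; mod 256 = 43 → 2b.
Recomputed tag = 2b; claimed = 2b → match.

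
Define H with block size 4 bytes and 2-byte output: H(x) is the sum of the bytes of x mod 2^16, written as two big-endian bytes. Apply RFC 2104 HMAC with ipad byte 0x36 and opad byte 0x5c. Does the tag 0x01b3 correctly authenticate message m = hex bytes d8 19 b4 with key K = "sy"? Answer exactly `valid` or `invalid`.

valid

Key "sy" = 73 79 is 2 bytes ≤ B = 4; zero-pad to 4 bytes: K' = 73 79 00 00.
K' ⊕ ipad = 45 4f 36 36; K' ⊕ opad = 2f 25 5c 5c.
Inner hash: sum = 69+79+54+54+216+25+180 = 677 → 02 a5.
Outer hash (recomputed tag): sum = 47+37+92+92+2+165 = 435 → 01 b3.
Recomputed tag = 01b3; claimed = 01b3 → match.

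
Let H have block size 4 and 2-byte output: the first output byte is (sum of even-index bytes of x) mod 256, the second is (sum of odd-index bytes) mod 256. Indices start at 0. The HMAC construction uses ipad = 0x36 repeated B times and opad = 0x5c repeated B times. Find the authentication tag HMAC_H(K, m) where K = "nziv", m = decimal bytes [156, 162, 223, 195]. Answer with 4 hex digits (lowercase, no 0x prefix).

9941

Key "nziv" = 6e 7a 69 76 is exactly B = 4 bytes: K' = 6e 7a 69 76.
K' ⊕ ipad = 58 4c 5f 40.  K' ⊕ opad = 32 26 35 2a.
Inner input = (K'⊕ipad) ∥ m = 58 4c 5f 40 ∥ 9c a2 df c3.
Inner hash: even-index sum = 562 mod 256 = 50; odd-index sum = 497 mod 256 = 241 → 32 f1.
Outer input = (K'⊕opad) ∥ inner = 32 26 35 2a ∥ 32 f1.
Outer hash (tag): even-index sum = 153 mod 256 = 153; odd-index sum = 321 mod 256 = 65 → 99 41.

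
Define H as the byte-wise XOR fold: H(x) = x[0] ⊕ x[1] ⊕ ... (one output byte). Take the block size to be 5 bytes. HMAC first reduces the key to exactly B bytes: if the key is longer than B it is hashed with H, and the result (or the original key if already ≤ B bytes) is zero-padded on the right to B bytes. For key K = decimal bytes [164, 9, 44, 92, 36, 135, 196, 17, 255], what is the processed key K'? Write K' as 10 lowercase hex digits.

|K| = 9 > B = 5, so first hash the key.
H(K): XOR a4⊕09⊕2c⊕5c⊕24⊕87⊕c4⊕11⊕ff = 54.
Zero-pad H(K) = 54 to 5 bytes: K' = 54 00 00 00 00.

5400000000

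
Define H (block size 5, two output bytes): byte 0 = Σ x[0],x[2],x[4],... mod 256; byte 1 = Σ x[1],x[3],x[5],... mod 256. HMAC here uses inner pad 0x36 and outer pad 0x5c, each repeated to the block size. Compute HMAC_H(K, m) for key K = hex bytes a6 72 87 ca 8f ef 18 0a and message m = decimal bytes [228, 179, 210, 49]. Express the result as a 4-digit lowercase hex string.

2ff7

Key hex bytes a6 72 87 ca 8f ef 18 0a is 8 bytes > B = 5, so hash it first: H(key) = d4 35, then zero-pad to 5 bytes: K' = d4 35 00 00 00.
K' ⊕ ipad = e2 03 36 36 36.  K' ⊕ opad = 88 69 5c 5c 5c.
Inner input = (K'⊕ipad) ∥ m = e2 03 36 36 36 ∥ e4 b3 d2 31.
Inner hash: even-index sum = 562 mod 256 = 50; odd-index sum = 495 mod 256 = 239 → 32 ef.
Outer input = (K'⊕opad) ∥ inner = 88 69 5c 5c 5c ∥ 32 ef.
Outer hash (tag): even-index sum = 559 mod 256 = 47; odd-index sum = 247 mod 256 = 247 → 2f f7.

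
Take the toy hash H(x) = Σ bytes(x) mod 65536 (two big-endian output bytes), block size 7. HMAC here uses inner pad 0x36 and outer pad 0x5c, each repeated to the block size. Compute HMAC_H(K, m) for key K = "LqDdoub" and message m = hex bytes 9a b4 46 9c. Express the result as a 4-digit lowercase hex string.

Key "LqDdoub" = 4c 71 44 64 6f 75 62 is exactly B = 7 bytes: K' = 4c 71 44 64 6f 75 62.
K' ⊕ ipad = 7a 47 72 52 59 43 54.  K' ⊕ opad = 10 2d 18 38 33 29 3e.
Inner input = (K'⊕ipad) ∥ m = 7a 47 72 52 59 43 54 ∥ 9a b4 46 9c.
Inner hash: sum = 122+71+114+82+89+67+84+154+180+70+156 = 1189 → 04 a5.
Outer input = (K'⊕opad) ∥ inner = 10 2d 18 38 33 29 3e ∥ 04 a5.
Outer hash (tag): sum = 16+45+24+56+51+41+62+4+165 = 464 → 01 d0.

01d0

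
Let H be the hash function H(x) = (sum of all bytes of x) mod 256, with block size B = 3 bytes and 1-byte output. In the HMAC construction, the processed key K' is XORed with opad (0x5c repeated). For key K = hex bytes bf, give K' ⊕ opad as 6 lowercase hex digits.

e35c5c

Key hex bytes bf is 1 byte ≤ B = 3; zero-pad to 3 bytes: K' = bf 00 00.
XOR each byte with 0x5c: bf⊕5c=e3, 00⊕5c=5c, 00⊕5c=5c.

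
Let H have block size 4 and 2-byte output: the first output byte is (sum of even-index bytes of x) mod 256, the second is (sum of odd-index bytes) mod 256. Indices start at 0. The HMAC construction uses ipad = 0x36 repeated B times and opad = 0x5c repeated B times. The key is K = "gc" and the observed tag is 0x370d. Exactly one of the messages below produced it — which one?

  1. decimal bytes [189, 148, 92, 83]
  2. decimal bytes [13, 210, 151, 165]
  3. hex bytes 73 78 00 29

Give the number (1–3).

1

Key "gc" = 67 63 is 2 bytes ≤ B = 4; zero-pad to 4 bytes: K' = 67 63 00 00.
K' ⊕ ipad = 51 55 36 36; K' ⊕ opad = 3b 3f 5c 5c.
m1: inner = H(51 55 36 36 bd 94 5c 53) = a0 72; tag = H(3b 3f 5c 5c a0 72) = 370d ← matches
m2: inner = H(51 55 36 36 0d d2 97 a5) = 2b 02; tag = H(3b 3f 5c 5c 2b 02) = c29d
m3: inner = H(51 55 36 36 73 78 00 29) = fa 2c; tag = H(3b 3f 5c 5c fa 2c) = 91c7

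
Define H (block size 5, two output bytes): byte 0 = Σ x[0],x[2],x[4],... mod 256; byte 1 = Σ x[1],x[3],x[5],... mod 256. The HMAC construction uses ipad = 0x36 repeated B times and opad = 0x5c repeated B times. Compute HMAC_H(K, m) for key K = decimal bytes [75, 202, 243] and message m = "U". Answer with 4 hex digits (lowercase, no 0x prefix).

a96a

Key decimal bytes [75, 202, 243] = 4b ca f3 is 3 bytes ≤ B = 5; zero-pad to 5 bytes: K' = 4b ca f3 00 00.
K' ⊕ ipad = 7d fc c5 36 36.  K' ⊕ opad = 17 96 af 5c 5c.
Inner input = (K'⊕ipad) ∥ m = 7d fc c5 36 36 ∥ 55.
Inner hash: even-index sum = 376 mod 256 = 120; odd-index sum = 391 mod 256 = 135 → 78 87.
Outer input = (K'⊕opad) ∥ inner = 17 96 af 5c 5c ∥ 78 87.
Outer hash (tag): even-index sum = 425 mod 256 = 169; odd-index sum = 362 mod 256 = 106 → a9 6a.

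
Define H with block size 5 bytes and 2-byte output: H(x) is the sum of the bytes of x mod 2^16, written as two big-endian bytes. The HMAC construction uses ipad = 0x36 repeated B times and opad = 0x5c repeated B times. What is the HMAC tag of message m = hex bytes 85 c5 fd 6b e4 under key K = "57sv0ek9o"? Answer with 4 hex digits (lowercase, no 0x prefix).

Key "57sv0ek9o" = 35 37 73 76 30 65 6b 39 6f is 9 bytes > B = 5, so hash it first: H(key) = 02 fd, then zero-pad to 5 bytes: K' = 02 fd 00 00 00.
K' ⊕ ipad = 34 cb 36 36 36.  K' ⊕ opad = 5e a1 5c 5c 5c.
Inner input = (K'⊕ipad) ∥ m = 34 cb 36 36 36 ∥ 85 c5 fd 6b e4.
Inner hash: sum = 52+203+54+54+54+133+197+253+107+228 = 1335 → 05 37.
Outer input = (K'⊕opad) ∥ inner = 5e a1 5c 5c 5c ∥ 05 37.
Outer hash (tag): sum = 94+161+92+92+92+5+55 = 591 → 02 4f.

024f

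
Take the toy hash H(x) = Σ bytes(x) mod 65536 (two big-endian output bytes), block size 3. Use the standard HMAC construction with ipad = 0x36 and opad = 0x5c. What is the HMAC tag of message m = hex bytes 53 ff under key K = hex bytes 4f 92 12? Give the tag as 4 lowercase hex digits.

01c4

Key hex bytes 4f 92 12 is exactly B = 3 bytes: K' = 4f 92 12.
K' ⊕ ipad = 79 a4 24.  K' ⊕ opad = 13 ce 4e.
Inner input = (K'⊕ipad) ∥ m = 79 a4 24 ∥ 53 ff.
Inner hash: sum = 121+164+36+83+255 = 659 → 02 93.
Outer input = (K'⊕opad) ∥ inner = 13 ce 4e ∥ 02 93.
Outer hash (tag): sum = 19+206+78+2+147 = 452 → 01 c4.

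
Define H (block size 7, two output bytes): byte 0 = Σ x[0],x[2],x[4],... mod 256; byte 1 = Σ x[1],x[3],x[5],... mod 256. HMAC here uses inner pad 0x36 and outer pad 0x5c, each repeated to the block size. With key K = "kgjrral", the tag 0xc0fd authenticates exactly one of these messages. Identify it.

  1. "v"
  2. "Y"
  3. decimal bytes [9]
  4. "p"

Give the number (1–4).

3

Key "kgjrral" = 6b 67 6a 72 72 61 6c is exactly B = 7 bytes: K' = 6b 67 6a 72 72 61 6c.
K' ⊕ ipad = 5d 51 5c 44 44 57 5a; K' ⊕ opad = 37 3b 36 2e 2e 3d 30.
m1: inner = H(5d 51 5c 44 44 57 5a 76) = 57 62; tag = H(37 3b 36 2e 2e 3d 30 57 62) = 2dfd
m2: inner = H(5d 51 5c 44 44 57 5a 59) = 57 45; tag = H(37 3b 36 2e 2e 3d 30 57 45) = 10fd
m3: inner = H(5d 51 5c 44 44 57 5a 09) = 57 f5; tag = H(37 3b 36 2e 2e 3d 30 57 f5) = c0fd ← matches
m4: inner = H(5d 51 5c 44 44 57 5a 70) = 57 5c; tag = H(37 3b 36 2e 2e 3d 30 57 5c) = 27fd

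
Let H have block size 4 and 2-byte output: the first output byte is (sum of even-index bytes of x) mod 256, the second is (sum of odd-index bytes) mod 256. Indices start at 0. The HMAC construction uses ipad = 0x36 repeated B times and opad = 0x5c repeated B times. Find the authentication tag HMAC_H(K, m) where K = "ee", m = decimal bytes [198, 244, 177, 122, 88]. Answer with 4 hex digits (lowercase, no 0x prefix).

ed8c

Key "ee" = 65 65 is 2 bytes ≤ B = 4; zero-pad to 4 bytes: K' = 65 65 00 00.
K' ⊕ ipad = 53 53 36 36.  K' ⊕ opad = 39 39 5c 5c.
Inner input = (K'⊕ipad) ∥ m = 53 53 36 36 ∥ c6 f4 b1 7a 58.
Inner hash: even-index sum = 600 mod 256 = 88; odd-index sum = 503 mod 256 = 247 → 58 f7.
Outer input = (K'⊕opad) ∥ inner = 39 39 5c 5c ∥ 58 f7.
Outer hash (tag): even-index sum = 237 mod 256 = 237; odd-index sum = 396 mod 256 = 140 → ed 8c.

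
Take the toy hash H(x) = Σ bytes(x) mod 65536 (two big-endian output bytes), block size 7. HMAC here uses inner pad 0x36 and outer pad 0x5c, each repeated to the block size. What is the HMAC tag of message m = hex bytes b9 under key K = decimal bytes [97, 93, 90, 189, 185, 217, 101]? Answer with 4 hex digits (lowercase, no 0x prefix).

Key decimal bytes [97, 93, 90, 189, 185, 217, 101] = 61 5d 5a bd b9 d9 65 is exactly B = 7 bytes: K' = 61 5d 5a bd b9 d9 65.
K' ⊕ ipad = 57 6b 6c 8b 8f ef 53.  K' ⊕ opad = 3d 01 06 e1 e5 85 39.
Inner input = (K'⊕ipad) ∥ m = 57 6b 6c 8b 8f ef 53 ∥ b9.
Inner hash: sum = 87+107+108+139+143+239+83+185 = 1091 → 04 43.
Outer input = (K'⊕opad) ∥ inner = 3d 01 06 e1 e5 85 39 ∥ 04 43.
Outer hash (tag): sum = 61+1+6+225+229+133+57+4+67 = 783 → 03 0f.

030f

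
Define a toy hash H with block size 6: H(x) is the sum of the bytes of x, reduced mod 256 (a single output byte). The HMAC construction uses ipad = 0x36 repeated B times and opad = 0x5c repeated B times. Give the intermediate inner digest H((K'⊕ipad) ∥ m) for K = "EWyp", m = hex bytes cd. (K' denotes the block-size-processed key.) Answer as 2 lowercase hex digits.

a2

Key "EWyp" = 45 57 79 70 is 4 bytes ≤ B = 6; zero-pad to 6 bytes: K' = 45 57 79 70 00 00.
K' ⊕ ipad = 73 61 4f 46 36 36.
Inner input = 73 61 4f 46 36 36 ∥ cd.
Inner hash: sum = 115+97+79+70+54+54+205 = 674; mod 256 = 162 → a2.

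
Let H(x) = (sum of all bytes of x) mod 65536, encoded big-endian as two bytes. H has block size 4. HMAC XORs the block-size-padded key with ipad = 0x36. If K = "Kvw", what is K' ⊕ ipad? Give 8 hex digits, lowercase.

7d404136

Key "Kvw" = 4b 76 77 is 3 bytes ≤ B = 4; zero-pad to 4 bytes: K' = 4b 76 77 00.
XOR each byte with 0x36: 4b⊕36=7d, 76⊕36=40, 77⊕36=41, 00⊕36=36.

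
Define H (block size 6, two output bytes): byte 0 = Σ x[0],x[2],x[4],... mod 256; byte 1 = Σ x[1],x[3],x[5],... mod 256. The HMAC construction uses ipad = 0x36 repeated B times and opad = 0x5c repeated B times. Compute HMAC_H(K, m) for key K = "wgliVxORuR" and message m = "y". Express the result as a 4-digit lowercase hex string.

Key "wgliVxORuR" = 77 67 6c 69 56 78 4f 52 75 52 is 10 bytes > B = 6, so hash it first: H(key) = fd ec, then zero-pad to 6 bytes: K' = fd ec 00 00 00 00.
K' ⊕ ipad = cb da 36 36 36 36.  K' ⊕ opad = a1 b0 5c 5c 5c 5c.
Inner input = (K'⊕ipad) ∥ m = cb da 36 36 36 36 ∥ 79.
Inner hash: even-index sum = 432 mod 256 = 176; odd-index sum = 326 mod 256 = 70 → b0 46.
Outer input = (K'⊕opad) ∥ inner = a1 b0 5c 5c 5c 5c ∥ b0 46.
Outer hash (tag): even-index sum = 521 mod 256 = 9; odd-index sum = 430 mod 256 = 174 → 09 ae.

09ae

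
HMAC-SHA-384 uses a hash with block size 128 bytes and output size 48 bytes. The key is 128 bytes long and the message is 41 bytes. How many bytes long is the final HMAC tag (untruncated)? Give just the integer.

The tag is one SHA-384 digest: 48 bytes.

48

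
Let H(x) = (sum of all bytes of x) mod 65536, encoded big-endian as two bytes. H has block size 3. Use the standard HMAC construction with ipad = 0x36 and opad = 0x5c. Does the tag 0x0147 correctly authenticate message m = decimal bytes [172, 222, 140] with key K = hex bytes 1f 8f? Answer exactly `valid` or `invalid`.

Key hex bytes 1f 8f is 2 bytes ≤ B = 3; zero-pad to 3 bytes: K' = 1f 8f 00.
K' ⊕ ipad = 29 b9 36; K' ⊕ opad = 43 d3 5c.
Inner hash: sum = 41+185+54+172+222+140 = 814 → 03 2e.
Outer hash (recomputed tag): sum = 67+211+92+3+46 = 419 → 01 a3.
Recomputed tag = 01a3; claimed = 0147 → mismatch.

invalid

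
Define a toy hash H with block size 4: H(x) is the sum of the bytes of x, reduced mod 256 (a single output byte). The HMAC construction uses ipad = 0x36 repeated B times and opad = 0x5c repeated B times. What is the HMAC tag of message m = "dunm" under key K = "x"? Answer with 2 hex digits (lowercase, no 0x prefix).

dc

Key "x" = 78 is 1 byte ≤ B = 4; zero-pad to 4 bytes: K' = 78 00 00 00.
K' ⊕ ipad = 4e 36 36 36.  K' ⊕ opad = 24 5c 5c 5c.
Inner input = (K'⊕ipad) ∥ m = 4e 36 36 36 ∥ 64 75 6e 6d.
Inner hash: sum = 78+54+54+54+100+117+110+109 = 676; mod 256 = 164 → a4.
Outer input = (K'⊕opad) ∥ inner = 24 5c 5c 5c ∥ a4.
Outer hash (tag): sum = 36+92+92+92+164 = 476; mod 256 = 220 → dc.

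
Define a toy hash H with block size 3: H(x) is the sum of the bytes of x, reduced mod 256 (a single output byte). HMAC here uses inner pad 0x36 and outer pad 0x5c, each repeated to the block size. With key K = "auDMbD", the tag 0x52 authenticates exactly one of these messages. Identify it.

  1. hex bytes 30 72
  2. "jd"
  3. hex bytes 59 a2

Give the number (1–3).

1

Key "auDMbD" = 61 75 44 4d 62 44 is 6 bytes > B = 3, so hash it first: H(key) = 0d, then zero-pad to 3 bytes: K' = 0d 00 00.
K' ⊕ ipad = 3b 36 36; K' ⊕ opad = 51 5c 5c.
m1: inner = H(3b 36 36 30 72) = 49; tag = H(51 5c 5c 49) = 52 ← matches
m2: inner = H(3b 36 36 6a 64) = 75; tag = H(51 5c 5c 75) = 7e
m3: inner = H(3b 36 36 59 a2) = a2; tag = H(51 5c 5c a2) = ab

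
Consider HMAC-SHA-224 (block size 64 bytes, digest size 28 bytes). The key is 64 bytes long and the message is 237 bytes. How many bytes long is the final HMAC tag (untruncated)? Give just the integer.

The tag is one SHA-224 digest: 28 bytes.

28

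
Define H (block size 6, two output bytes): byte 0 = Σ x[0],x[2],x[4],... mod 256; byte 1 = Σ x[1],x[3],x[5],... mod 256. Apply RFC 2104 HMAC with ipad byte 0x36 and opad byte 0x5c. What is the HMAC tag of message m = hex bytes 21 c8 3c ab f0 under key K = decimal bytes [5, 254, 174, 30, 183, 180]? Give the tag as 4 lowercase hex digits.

cfb1

Key decimal bytes [5, 254, 174, 30, 183, 180] = 05 fe ae 1e b7 b4 is exactly B = 6 bytes: K' = 05 fe ae 1e b7 b4.
K' ⊕ ipad = 33 c8 98 28 81 82.  K' ⊕ opad = 59 a2 f2 42 eb e8.
Inner input = (K'⊕ipad) ∥ m = 33 c8 98 28 81 82 ∥ 21 c8 3c ab f0.
Inner hash: even-index sum = 665 mod 256 = 153; odd-index sum = 741 mod 256 = 229 → 99 e5.
Outer input = (K'⊕opad) ∥ inner = 59 a2 f2 42 eb e8 ∥ 99 e5.
Outer hash (tag): even-index sum = 719 mod 256 = 207; odd-index sum = 689 mod 256 = 177 → cf b1.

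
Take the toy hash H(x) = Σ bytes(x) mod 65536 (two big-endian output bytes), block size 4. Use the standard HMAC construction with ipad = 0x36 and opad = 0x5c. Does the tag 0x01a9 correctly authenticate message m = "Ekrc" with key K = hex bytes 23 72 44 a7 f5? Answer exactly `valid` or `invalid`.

valid

Key hex bytes 23 72 44 a7 f5 is 5 bytes > B = 4, so hash it first: H(key) = 02 75, then zero-pad to 4 bytes: K' = 02 75 00 00.
K' ⊕ ipad = 34 43 36 36; K' ⊕ opad = 5e 29 5c 5c.
Inner hash: sum = 52+67+54+54+69+107+114+99 = 616 → 02 68.
Outer hash (recomputed tag): sum = 94+41+92+92+2+104 = 425 → 01 a9.
Recomputed tag = 01a9; claimed = 01a9 → match.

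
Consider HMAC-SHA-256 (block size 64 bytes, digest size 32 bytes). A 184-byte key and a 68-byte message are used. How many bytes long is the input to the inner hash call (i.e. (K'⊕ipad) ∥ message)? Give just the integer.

Key is 184 > 64 bytes, so it is hashed to 32 bytes then zero-padded to 64: |K'| = 64.
Inner input = (K'⊕ipad) ∥ m → 64 + 68 = 132 bytes.

132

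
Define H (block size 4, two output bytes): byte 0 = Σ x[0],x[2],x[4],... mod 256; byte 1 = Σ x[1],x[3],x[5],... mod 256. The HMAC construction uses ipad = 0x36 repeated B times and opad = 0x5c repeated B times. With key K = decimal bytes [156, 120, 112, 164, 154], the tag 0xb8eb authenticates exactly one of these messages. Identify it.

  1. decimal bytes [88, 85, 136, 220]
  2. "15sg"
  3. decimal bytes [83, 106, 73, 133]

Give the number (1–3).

3

Key decimal bytes [156, 120, 112, 164, 154] = 9c 78 70 a4 9a is 5 bytes > B = 4, so hash it first: H(key) = a6 1c, then zero-pad to 4 bytes: K' = a6 1c 00 00.
K' ⊕ ipad = 90 2a 36 36; K' ⊕ opad = fa 40 5c 5c.
m1: inner = H(90 2a 36 36 58 55 88 dc) = a6 91; tag = H(fa 40 5c 5c a6 91) = fc2d
m2: inner = H(90 2a 36 36 31 35 73 67) = 6a fc; tag = H(fa 40 5c 5c 6a fc) = c098
m3: inner = H(90 2a 36 36 53 6a 49 85) = 62 4f; tag = H(fa 40 5c 5c 62 4f) = b8eb ← matches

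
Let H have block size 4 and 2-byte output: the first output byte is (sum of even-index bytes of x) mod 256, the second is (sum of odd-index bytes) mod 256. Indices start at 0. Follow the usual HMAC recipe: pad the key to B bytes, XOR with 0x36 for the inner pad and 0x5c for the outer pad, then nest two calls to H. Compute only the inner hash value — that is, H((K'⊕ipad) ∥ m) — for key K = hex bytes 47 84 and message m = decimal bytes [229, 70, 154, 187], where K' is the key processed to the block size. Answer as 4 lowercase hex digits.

Key hex bytes 47 84 is 2 bytes ≤ B = 4; zero-pad to 4 bytes: K' = 47 84 00 00.
K' ⊕ ipad = 71 b2 36 36.
Inner input = 71 b2 36 36 ∥ e5 46 9a bb.
Inner hash: even-index sum = 550 mod 256 = 38; odd-index sum = 489 mod 256 = 233 → 26 e9.

26e9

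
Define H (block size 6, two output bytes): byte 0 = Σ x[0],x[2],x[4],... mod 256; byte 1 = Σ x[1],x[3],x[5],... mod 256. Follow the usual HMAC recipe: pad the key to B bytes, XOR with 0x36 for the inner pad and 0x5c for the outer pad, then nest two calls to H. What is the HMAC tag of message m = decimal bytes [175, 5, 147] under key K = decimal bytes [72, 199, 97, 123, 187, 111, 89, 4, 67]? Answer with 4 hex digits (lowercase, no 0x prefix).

Key decimal bytes [72, 199, 97, 123, 187, 111, 89, 4, 67] = 48 c7 61 7b bb 6f 59 04 43 is 9 bytes > B = 6, so hash it first: H(key) = 00 b5, then zero-pad to 6 bytes: K' = 00 b5 00 00 00 00.
K' ⊕ ipad = 36 83 36 36 36 36.  K' ⊕ opad = 5c e9 5c 5c 5c 5c.
Inner input = (K'⊕ipad) ∥ m = 36 83 36 36 36 36 ∥ af 05 93.
Inner hash: even-index sum = 484 mod 256 = 228; odd-index sum = 244 mod 256 = 244 → e4 f4.
Outer input = (K'⊕opad) ∥ inner = 5c e9 5c 5c 5c 5c ∥ e4 f4.
Outer hash (tag): even-index sum = 504 mod 256 = 248; odd-index sum = 661 mod 256 = 149 → f8 95.

f895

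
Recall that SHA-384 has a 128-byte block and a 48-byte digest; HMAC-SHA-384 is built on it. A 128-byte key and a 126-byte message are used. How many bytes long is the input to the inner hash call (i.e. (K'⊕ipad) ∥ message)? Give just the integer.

254

Key is 128 ≤ 128 bytes, zero-padded: |K'| = 128.
Inner input = (K'⊕ipad) ∥ m → 128 + 126 = 254 bytes.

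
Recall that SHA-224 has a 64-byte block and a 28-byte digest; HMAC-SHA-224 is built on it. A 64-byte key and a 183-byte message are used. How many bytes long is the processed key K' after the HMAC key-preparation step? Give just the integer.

64

Key is 64 ≤ 64 bytes, zero-padded: |K'| = 64.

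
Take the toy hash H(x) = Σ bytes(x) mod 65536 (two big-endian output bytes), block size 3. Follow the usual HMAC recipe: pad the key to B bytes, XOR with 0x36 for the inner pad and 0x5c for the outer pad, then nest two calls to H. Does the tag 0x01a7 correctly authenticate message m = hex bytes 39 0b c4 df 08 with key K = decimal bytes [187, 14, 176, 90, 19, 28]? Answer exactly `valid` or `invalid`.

valid

Key decimal bytes [187, 14, 176, 90, 19, 28] = bb 0e b0 5a 13 1c is 6 bytes > B = 3, so hash it first: H(key) = 02 02, then zero-pad to 3 bytes: K' = 02 02 00.
K' ⊕ ipad = 34 34 36; K' ⊕ opad = 5e 5e 5c.
Inner hash: sum = 52+52+54+57+11+196+223+8 = 653 → 02 8d.
Outer hash (recomputed tag): sum = 94+94+92+2+141 = 423 → 01 a7.
Recomputed tag = 01a7; claimed = 01a7 → match.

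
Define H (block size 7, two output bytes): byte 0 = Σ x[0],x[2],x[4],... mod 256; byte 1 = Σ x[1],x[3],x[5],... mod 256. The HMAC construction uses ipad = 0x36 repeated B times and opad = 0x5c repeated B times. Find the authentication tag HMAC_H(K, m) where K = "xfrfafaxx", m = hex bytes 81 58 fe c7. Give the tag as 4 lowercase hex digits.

Key "xfrfafaxx" = 78 66 72 66 61 66 61 78 78 is 9 bytes > B = 7, so hash it first: H(key) = 24 aa, then zero-pad to 7 bytes: K' = 24 aa 00 00 00 00 00.
K' ⊕ ipad = 12 9c 36 36 36 36 36.  K' ⊕ opad = 78 f6 5c 5c 5c 5c 5c.
Inner input = (K'⊕ipad) ∥ m = 12 9c 36 36 36 36 36 ∥ 81 58 fe c7.
Inner hash: even-index sum = 467 mod 256 = 211; odd-index sum = 647 mod 256 = 135 → d3 87.
Outer input = (K'⊕opad) ∥ inner = 78 f6 5c 5c 5c 5c 5c ∥ d3 87.
Outer hash (tag): even-index sum = 531 mod 256 = 19; odd-index sum = 641 mod 256 = 129 → 13 81.

1381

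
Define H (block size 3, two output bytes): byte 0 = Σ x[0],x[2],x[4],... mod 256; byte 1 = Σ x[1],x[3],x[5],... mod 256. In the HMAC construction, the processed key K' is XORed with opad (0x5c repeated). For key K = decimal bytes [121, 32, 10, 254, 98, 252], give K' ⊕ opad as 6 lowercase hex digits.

b9465c

Key decimal bytes [121, 32, 10, 254, 98, 252] = 79 20 0a fe 62 fc is 6 bytes > B = 3, so hash it first: H(key) = e5 1a, then zero-pad to 3 bytes: K' = e5 1a 00.
XOR each byte with 0x5c: e5⊕5c=b9, 1a⊕5c=46, 00⊕5c=5c.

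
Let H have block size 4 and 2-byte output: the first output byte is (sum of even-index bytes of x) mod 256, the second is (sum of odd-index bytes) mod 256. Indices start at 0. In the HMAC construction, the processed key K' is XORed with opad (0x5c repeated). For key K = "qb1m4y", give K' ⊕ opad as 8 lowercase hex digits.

8a145c5c

Key "qb1m4y" = 71 62 31 6d 34 79 is 6 bytes > B = 4, so hash it first: H(key) = d6 48, then zero-pad to 4 bytes: K' = d6 48 00 00.
XOR each byte with 0x5c: d6⊕5c=8a, 48⊕5c=14, 00⊕5c=5c, 00⊕5c=5c.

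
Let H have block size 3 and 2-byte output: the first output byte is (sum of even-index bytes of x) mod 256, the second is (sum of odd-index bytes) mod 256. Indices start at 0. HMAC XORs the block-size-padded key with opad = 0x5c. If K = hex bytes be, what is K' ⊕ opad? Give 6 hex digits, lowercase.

Key hex bytes be is 1 byte ≤ B = 3; zero-pad to 3 bytes: K' = be 00 00.
XOR each byte with 0x5c: be⊕5c=e2, 00⊕5c=5c, 00⊕5c=5c.

e25c5c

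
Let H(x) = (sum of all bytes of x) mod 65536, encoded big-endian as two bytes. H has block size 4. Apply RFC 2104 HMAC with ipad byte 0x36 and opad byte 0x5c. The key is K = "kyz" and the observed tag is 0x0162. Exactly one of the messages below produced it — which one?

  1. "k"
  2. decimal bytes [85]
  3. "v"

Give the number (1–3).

2

Key "kyz" = 6b 79 7a is 3 bytes ≤ B = 4; zero-pad to 4 bytes: K' = 6b 79 7a 00.
K' ⊕ ipad = 5d 4f 4c 36; K' ⊕ opad = 37 25 26 5c.
m1: inner = H(5d 4f 4c 36 6b) = 01 99; tag = H(37 25 26 5c 01 99) = 0178
m2: inner = H(5d 4f 4c 36 55) = 01 83; tag = H(37 25 26 5c 01 83) = 0162 ← matches
m3: inner = H(5d 4f 4c 36 76) = 01 a4; tag = H(37 25 26 5c 01 a4) = 0183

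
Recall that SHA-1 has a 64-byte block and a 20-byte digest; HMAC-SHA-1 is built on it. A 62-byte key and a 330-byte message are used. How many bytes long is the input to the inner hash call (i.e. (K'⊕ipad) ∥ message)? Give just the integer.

Key is 62 ≤ 64 bytes, zero-padded: |K'| = 64.
Inner input = (K'⊕ipad) ∥ m → 64 + 330 = 394 bytes.

394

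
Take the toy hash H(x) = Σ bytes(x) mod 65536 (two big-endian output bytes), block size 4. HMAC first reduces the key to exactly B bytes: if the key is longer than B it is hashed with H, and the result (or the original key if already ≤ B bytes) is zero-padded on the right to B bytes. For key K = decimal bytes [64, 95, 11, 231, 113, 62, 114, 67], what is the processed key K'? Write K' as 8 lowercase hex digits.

|K| = 8 > B = 4, so first hash the key.
H(K): sum = 64+95+11+231+113+62+114+67 = 757 → 02 f5.
Zero-pad H(K) = 02 f5 to 4 bytes: K' = 02 f5 00 00.

02f50000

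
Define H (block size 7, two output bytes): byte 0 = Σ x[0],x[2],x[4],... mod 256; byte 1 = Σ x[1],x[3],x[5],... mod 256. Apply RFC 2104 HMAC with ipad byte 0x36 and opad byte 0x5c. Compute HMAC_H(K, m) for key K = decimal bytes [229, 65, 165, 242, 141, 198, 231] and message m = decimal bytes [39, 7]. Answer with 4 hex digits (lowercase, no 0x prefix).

905e

Key decimal bytes [229, 65, 165, 242, 141, 198, 231] = e5 41 a5 f2 8d c6 e7 is exactly B = 7 bytes: K' = e5 41 a5 f2 8d c6 e7.
K' ⊕ ipad = d3 77 93 c4 bb f0 d1.  K' ⊕ opad = b9 1d f9 ae d1 9a bb.
Inner input = (K'⊕ipad) ∥ m = d3 77 93 c4 bb f0 d1 ∥ 27 07.
Inner hash: even-index sum = 761 mod 256 = 249; odd-index sum = 594 mod 256 = 82 → f9 52.
Outer input = (K'⊕opad) ∥ inner = b9 1d f9 ae d1 9a bb ∥ f9 52.
Outer hash (tag): even-index sum = 912 mod 256 = 144; odd-index sum = 606 mod 256 = 94 → 90 5e.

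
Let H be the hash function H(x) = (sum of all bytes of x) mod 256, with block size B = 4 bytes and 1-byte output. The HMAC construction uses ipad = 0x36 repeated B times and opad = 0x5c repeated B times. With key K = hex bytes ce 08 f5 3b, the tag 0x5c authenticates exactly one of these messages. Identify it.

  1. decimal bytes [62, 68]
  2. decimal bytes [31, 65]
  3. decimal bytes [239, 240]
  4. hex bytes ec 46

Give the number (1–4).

Key hex bytes ce 08 f5 3b is exactly B = 4 bytes: K' = ce 08 f5 3b.
K' ⊕ ipad = f8 3e c3 0d; K' ⊕ opad = 92 54 a9 67.
m1: inner = H(f8 3e c3 0d 3e 44) = 88; tag = H(92 54 a9 67 88) = 7e
m2: inner = H(f8 3e c3 0d 1f 41) = 66; tag = H(92 54 a9 67 66) = 5c ← matches
m3: inner = H(f8 3e c3 0d ef f0) = e5; tag = H(92 54 a9 67 e5) = db
m4: inner = H(f8 3e c3 0d ec 46) = 38; tag = H(92 54 a9 67 38) = 2e

2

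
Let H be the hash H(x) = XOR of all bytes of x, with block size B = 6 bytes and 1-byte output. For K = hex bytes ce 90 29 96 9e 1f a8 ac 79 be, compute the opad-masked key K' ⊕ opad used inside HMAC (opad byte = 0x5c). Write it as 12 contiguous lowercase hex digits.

ff5c5c5c5c5c

Key hex bytes ce 90 29 96 9e 1f a8 ac 79 be is 10 bytes > B = 6, so hash it first: H(key) = a3, then zero-pad to 6 bytes: K' = a3 00 00 00 00 00.
XOR each byte with 0x5c: a3⊕5c=ff, 00⊕5c=5c, 00⊕5c=5c, 00⊕5c=5c, 00⊕5c=5c, 00⊕5c=5c.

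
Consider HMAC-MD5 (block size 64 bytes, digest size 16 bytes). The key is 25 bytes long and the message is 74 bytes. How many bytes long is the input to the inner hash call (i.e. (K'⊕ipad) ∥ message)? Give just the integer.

138

Key is 25 ≤ 64 bytes, zero-padded: |K'| = 64.
Inner input = (K'⊕ipad) ∥ m → 64 + 74 = 138 bytes.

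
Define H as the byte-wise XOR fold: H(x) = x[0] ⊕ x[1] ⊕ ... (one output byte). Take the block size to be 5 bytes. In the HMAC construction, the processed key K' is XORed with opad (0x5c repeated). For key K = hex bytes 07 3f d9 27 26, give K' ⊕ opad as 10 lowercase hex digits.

5b63857b7a

Key hex bytes 07 3f d9 27 26 is exactly B = 5 bytes: K' = 07 3f d9 27 26.
XOR each byte with 0x5c: 07⊕5c=5b, 3f⊕5c=63, d9⊕5c=85, 27⊕5c=7b, 26⊕5c=7a.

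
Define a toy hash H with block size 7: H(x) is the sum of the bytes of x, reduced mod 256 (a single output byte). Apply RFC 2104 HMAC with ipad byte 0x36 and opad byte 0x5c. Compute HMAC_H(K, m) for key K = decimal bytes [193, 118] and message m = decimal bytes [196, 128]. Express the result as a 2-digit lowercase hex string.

1c

Key decimal bytes [193, 118] = c1 76 is 2 bytes ≤ B = 7; zero-pad to 7 bytes: K' = c1 76 00 00 00 00 00.
K' ⊕ ipad = f7 40 36 36 36 36 36.  K' ⊕ opad = 9d 2a 5c 5c 5c 5c 5c.
Inner input = (K'⊕ipad) ∥ m = f7 40 36 36 36 36 36 ∥ c4 80.
Inner hash: sum = 247+64+54+54+54+54+54+196+128 = 905; mod 256 = 137 → 89.
Outer input = (K'⊕opad) ∥ inner = 9d 2a 5c 5c 5c 5c 5c ∥ 89.
Outer hash (tag): sum = 157+42+92+92+92+92+92+137 = 796; mod 256 = 28 → 1c.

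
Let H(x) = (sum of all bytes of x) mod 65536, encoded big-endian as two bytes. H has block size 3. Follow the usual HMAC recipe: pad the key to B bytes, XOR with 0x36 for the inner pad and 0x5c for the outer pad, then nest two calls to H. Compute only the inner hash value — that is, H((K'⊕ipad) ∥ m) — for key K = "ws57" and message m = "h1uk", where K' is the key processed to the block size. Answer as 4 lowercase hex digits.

Key "ws57" = 77 73 35 37 is 4 bytes > B = 3, so hash it first: H(key) = 01 56, then zero-pad to 3 bytes: K' = 01 56 00.
K' ⊕ ipad = 37 60 36.
Inner input = 37 60 36 ∥ 68 31 75 6b.
Inner hash: sum = 55+96+54+104+49+117+107 = 582 → 02 46.

0246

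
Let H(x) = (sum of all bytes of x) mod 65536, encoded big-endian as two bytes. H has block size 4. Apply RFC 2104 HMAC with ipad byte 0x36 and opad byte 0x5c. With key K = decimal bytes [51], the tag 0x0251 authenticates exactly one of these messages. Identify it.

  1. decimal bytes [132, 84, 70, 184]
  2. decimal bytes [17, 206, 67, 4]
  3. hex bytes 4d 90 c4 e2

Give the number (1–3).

Key decimal bytes [51] = 33 is 1 byte ≤ B = 4; zero-pad to 4 bytes: K' = 33 00 00 00.
K' ⊕ ipad = 05 36 36 36; K' ⊕ opad = 6f 5c 5c 5c.
m1: inner = H(05 36 36 36 84 54 46 b8) = 02 7d; tag = H(6f 5c 5c 5c 02 7d) = 0202
m2: inner = H(05 36 36 36 11 ce 43 04) = 01 cd; tag = H(6f 5c 5c 5c 01 cd) = 0251 ← matches
m3: inner = H(05 36 36 36 4d 90 c4 e2) = 03 2a; tag = H(6f 5c 5c 5c 03 2a) = 01b0

2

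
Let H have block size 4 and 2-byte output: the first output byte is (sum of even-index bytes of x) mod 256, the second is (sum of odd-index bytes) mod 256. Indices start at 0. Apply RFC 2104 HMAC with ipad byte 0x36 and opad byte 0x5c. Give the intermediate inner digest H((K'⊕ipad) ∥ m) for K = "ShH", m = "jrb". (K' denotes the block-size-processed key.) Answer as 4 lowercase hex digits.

af06

Key "ShH" = 53 68 48 is 3 bytes ≤ B = 4; zero-pad to 4 bytes: K' = 53 68 48 00.
K' ⊕ ipad = 65 5e 7e 36.
Inner input = 65 5e 7e 36 ∥ 6a 72 62.
Inner hash: even-index sum = 431 mod 256 = 175; odd-index sum = 262 mod 256 = 6 → af 06.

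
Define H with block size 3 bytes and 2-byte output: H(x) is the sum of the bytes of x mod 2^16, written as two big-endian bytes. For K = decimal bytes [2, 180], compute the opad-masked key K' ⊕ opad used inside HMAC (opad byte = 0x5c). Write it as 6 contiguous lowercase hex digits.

5ee85c

Key decimal bytes [2, 180] = 02 b4 is 2 bytes ≤ B = 3; zero-pad to 3 bytes: K' = 02 b4 00.
XOR each byte with 0x5c: 02⊕5c=5e, b4⊕5c=e8, 00⊕5c=5c.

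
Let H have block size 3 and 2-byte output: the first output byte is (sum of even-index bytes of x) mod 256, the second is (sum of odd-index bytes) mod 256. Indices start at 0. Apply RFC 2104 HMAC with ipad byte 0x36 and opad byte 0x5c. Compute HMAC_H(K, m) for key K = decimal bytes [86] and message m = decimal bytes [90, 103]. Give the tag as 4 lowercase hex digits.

f659

Key decimal bytes [86] = 56 is 1 byte ≤ B = 3; zero-pad to 3 bytes: K' = 56 00 00.
K' ⊕ ipad = 60 36 36.  K' ⊕ opad = 0a 5c 5c.
Inner input = (K'⊕ipad) ∥ m = 60 36 36 ∥ 5a 67.
Inner hash: even-index sum = 253 mod 256 = 253; odd-index sum = 144 mod 256 = 144 → fd 90.
Outer input = (K'⊕opad) ∥ inner = 0a 5c 5c ∥ fd 90.
Outer hash (tag): even-index sum = 246 mod 256 = 246; odd-index sum = 345 mod 256 = 89 → f6 59.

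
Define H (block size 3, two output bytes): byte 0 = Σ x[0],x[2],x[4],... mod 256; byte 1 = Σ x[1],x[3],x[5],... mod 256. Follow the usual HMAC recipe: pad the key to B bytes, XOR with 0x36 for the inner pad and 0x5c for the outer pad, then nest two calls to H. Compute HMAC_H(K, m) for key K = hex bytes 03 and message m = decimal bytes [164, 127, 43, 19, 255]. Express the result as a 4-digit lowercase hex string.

Key hex bytes 03 is 1 byte ≤ B = 3; zero-pad to 3 bytes: K' = 03 00 00.
K' ⊕ ipad = 35 36 36.  K' ⊕ opad = 5f 5c 5c.
Inner input = (K'⊕ipad) ∥ m = 35 36 36 ∥ a4 7f 2b 13 ff.
Inner hash: even-index sum = 253 mod 256 = 253; odd-index sum = 516 mod 256 = 4 → fd 04.
Outer input = (K'⊕opad) ∥ inner = 5f 5c 5c ∥ fd 04.
Outer hash (tag): even-index sum = 191 mod 256 = 191; odd-index sum = 345 mod 256 = 89 → bf 59.

bf59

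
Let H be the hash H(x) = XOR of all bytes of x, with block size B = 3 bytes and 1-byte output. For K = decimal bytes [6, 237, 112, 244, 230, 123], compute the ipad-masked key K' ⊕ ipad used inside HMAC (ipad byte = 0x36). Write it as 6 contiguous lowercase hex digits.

c43636

Key decimal bytes [6, 237, 112, 244, 230, 123] = 06 ed 70 f4 e6 7b is 6 bytes > B = 3, so hash it first: H(key) = f2, then zero-pad to 3 bytes: K' = f2 00 00.
XOR each byte with 0x36: f2⊕36=c4, 00⊕36=36, 00⊕36=36.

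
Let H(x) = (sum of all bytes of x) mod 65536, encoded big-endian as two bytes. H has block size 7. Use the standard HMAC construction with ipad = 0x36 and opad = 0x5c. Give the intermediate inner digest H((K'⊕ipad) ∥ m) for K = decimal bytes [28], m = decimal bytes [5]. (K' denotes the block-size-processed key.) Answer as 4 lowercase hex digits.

Key decimal bytes [28] = 1c is 1 byte ≤ B = 7; zero-pad to 7 bytes: K' = 1c 00 00 00 00 00 00.
K' ⊕ ipad = 2a 36 36 36 36 36 36.
Inner input = 2a 36 36 36 36 36 36 ∥ 05.
Inner hash: sum = 42+54+54+54+54+54+54+5 = 371 → 01 73.

0173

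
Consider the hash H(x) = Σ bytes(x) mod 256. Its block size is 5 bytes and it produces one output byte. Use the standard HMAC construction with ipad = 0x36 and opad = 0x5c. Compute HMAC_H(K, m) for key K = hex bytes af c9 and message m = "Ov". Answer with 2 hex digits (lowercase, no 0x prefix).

9b

Key hex bytes af c9 is 2 bytes ≤ B = 5; zero-pad to 5 bytes: K' = af c9 00 00 00.
K' ⊕ ipad = 99 ff 36 36 36.  K' ⊕ opad = f3 95 5c 5c 5c.
Inner input = (K'⊕ipad) ∥ m = 99 ff 36 36 36 ∥ 4f 76.
Inner hash: sum = 153+255+54+54+54+79+118 = 767; mod 256 = 255 → ff.
Outer input = (K'⊕opad) ∥ inner = f3 95 5c 5c 5c ∥ ff.
Outer hash (tag): sum = 243+149+92+92+92+255 = 923; mod 256 = 155 → 9b.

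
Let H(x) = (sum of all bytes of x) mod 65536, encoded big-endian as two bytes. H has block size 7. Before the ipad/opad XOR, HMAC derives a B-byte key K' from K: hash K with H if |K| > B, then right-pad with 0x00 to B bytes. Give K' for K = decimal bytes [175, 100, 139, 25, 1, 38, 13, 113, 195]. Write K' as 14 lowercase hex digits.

031f0000000000

|K| = 9 > B = 7, so first hash the key.
H(K): sum = 175+100+139+25+1+38+13+113+195 = 799 → 03 1f.
Zero-pad H(K) = 03 1f to 7 bytes: K' = 03 1f 00 00 00 00 00.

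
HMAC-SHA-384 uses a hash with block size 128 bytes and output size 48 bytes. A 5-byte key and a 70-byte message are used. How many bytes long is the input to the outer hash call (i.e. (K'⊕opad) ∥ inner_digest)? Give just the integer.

176

Key is 5 ≤ 128 bytes, zero-padded: |K'| = 128.
Outer input = (K'⊕opad) ∥ H(inner) → 128 + 48 = 176 bytes.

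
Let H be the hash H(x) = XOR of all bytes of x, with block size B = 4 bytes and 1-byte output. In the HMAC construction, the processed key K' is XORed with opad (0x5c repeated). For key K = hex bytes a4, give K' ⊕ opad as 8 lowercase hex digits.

Key hex bytes a4 is 1 byte ≤ B = 4; zero-pad to 4 bytes: K' = a4 00 00 00.
XOR each byte with 0x5c: a4⊕5c=f8, 00⊕5c=5c, 00⊕5c=5c, 00⊕5c=5c.

f85c5c5c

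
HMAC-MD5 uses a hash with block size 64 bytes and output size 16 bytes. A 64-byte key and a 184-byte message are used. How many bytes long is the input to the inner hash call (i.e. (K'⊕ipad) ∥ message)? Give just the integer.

Key is 64 ≤ 64 bytes, zero-padded: |K'| = 64.
Inner input = (K'⊕ipad) ∥ m → 64 + 184 = 248 bytes.

248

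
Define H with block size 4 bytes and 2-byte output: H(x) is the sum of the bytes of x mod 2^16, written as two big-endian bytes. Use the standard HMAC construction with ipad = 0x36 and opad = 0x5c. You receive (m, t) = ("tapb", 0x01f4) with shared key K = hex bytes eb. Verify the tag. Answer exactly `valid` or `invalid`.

valid

Key hex bytes eb is 1 byte ≤ B = 4; zero-pad to 4 bytes: K' = eb 00 00 00.
K' ⊕ ipad = dd 36 36 36; K' ⊕ opad = b7 5c 5c 5c.
Inner hash: sum = 221+54+54+54+116+97+112+98 = 806 → 03 26.
Outer hash (recomputed tag): sum = 183+92+92+92+3+38 = 500 → 01 f4.
Recomputed tag = 01f4; claimed = 01f4 → match.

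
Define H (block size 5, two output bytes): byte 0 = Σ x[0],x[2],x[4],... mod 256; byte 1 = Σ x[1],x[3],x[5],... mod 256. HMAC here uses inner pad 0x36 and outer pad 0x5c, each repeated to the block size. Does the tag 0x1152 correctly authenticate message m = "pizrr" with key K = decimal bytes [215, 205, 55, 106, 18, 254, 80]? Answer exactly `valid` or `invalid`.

Key decimal bytes [215, 205, 55, 106, 18, 254, 80] = d7 cd 37 6a 12 fe 50 is 7 bytes > B = 5, so hash it first: H(key) = 70 35, then zero-pad to 5 bytes: K' = 70 35 00 00 00.
K' ⊕ ipad = 46 03 36 36 36; K' ⊕ opad = 2c 69 5c 5c 5c.
Inner hash: even-index sum = 397 mod 256 = 141; odd-index sum = 405 mod 256 = 149 → 8d 95.
Outer hash (recomputed tag): even-index sum = 377 mod 256 = 121; odd-index sum = 338 mod 256 = 82 → 79 52.
Recomputed tag = 7952; claimed = 1152 → mismatch.

invalid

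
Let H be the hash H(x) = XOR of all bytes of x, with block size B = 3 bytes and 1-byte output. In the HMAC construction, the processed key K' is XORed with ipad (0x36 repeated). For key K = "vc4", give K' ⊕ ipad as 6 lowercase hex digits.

405502

Key "vc4" = 76 63 34 is exactly B = 3 bytes: K' = 76 63 34.
XOR each byte with 0x36: 76⊕36=40, 63⊕36=55, 34⊕36=02.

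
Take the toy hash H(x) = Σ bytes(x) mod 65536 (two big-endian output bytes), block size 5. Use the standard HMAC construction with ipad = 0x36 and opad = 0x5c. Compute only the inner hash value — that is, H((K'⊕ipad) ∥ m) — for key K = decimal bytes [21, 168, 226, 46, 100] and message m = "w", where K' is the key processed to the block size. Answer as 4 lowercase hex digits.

0276

Key decimal bytes [21, 168, 226, 46, 100] = 15 a8 e2 2e 64 is exactly B = 5 bytes: K' = 15 a8 e2 2e 64.
K' ⊕ ipad = 23 9e d4 18 52.
Inner input = 23 9e d4 18 52 ∥ 77.
Inner hash: sum = 35+158+212+24+82+119 = 630 → 02 76.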